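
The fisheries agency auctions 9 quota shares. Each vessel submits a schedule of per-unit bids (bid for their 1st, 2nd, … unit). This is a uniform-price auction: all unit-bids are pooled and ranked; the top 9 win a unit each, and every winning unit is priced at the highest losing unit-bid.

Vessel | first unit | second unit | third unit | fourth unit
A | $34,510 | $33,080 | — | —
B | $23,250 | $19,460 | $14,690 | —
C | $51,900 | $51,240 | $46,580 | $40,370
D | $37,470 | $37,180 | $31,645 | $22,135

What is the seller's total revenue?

Total revenue: $209,250

Merging the schedules and taking the best 9: 51,900 (C-1), 51,240 (C-2), 46,580 (C-3), 40,370 (C-4), 37,470 (D-1), 37,180 (D-2), 34,510 (A-1), 33,080 (A-2), 31,645 (D-3)
Highest rejected unit-bid = $23,250.
Allocation: A 2, C 4, D 3. Every unit priced at $23,250.
Revenue = 9 × 23,250 = $209,250.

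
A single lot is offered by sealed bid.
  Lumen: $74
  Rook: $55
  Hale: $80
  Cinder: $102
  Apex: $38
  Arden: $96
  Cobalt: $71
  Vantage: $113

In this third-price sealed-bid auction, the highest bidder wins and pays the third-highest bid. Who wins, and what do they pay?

Third-price sealed-bid auction: the highest bidder wins and pays the third-highest bid.
Sorting bids: 113 (Vantage) > 102 (Cinder) > 96 (Arden) > 80 (Hale) > 74 (Lumen) > 71 (Cobalt) > …
Vantage wins; payment is bid #3 in the ranking = $96.

Vantage pays $96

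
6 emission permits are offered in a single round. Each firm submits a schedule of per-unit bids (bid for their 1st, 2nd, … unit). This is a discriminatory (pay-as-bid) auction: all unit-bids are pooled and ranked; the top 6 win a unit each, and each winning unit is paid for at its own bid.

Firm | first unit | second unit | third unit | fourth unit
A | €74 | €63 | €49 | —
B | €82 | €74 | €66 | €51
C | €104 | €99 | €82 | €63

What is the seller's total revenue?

All unit-bids, highest first — top 6: 104 (C-1), 99 (C-2), 82 (B-1), 82 (C-3), 74 (A-1), 74 (B-2)
Next rejected bid: €66 (not a price — pay-as-bid).
Each winning unit pays its own bid.
Revenue = 104 + 99 + 82 + 82 + 74 + 74 = €515.

Total revenue: €515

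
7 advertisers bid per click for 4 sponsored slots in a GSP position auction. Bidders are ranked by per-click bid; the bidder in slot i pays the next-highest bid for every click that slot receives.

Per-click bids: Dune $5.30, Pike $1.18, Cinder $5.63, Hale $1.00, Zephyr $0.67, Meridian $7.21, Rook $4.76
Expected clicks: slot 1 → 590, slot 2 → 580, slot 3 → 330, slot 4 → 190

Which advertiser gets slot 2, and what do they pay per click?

Ranked by bid: $7.21 (Meridian) > $5.63 (Cinder) > $5.30 (Dune) > $4.76 (Rook) > $1.18 (Pike) > …
Slot 2 goes to the second-ranked bidder, Cinder, who pays the next bid down: $5.30/click.

Cinder; $5.30 per click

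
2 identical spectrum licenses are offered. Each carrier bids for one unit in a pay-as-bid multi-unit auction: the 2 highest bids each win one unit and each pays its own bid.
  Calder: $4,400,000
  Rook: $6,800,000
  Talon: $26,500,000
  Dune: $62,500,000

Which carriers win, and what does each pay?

Bids ranked high→low: 62,500,000 (Dune), 26,500,000 (Talon), 6,800,000 (Rook), 4,400,000 (Calder)
The 2 highest are Dune, Talon.
Each winner pays its own bid: Dune $62,500,000, Talon $26,500,000.

Dune $62,500,000, Talon $26,500,000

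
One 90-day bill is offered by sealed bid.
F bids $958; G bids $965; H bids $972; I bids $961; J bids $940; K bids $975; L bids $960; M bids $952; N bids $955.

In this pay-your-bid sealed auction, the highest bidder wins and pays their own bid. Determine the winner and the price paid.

K pays $975

Bids ranked: 975 (K) > 972 (H) > 965 (G) > 961 (I) > 960 (L) > 958 (F) > …
K is highest → pays own bid, $975.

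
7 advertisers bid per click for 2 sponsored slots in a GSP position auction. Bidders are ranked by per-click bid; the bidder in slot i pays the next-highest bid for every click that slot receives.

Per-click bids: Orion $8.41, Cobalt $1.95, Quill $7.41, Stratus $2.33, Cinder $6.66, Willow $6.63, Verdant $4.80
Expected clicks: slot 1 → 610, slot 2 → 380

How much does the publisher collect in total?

Total revenue: $7050.90

Sorting advertisers: $8.41 (Orion) > $7.41 (Quill) > $6.66 (Cinder) > …
Slot 1: Orion pays $7.41 × 610 = $4520.10
Slot 2: Quill pays $6.66 × 380 = $2530.80
Total = $7050.90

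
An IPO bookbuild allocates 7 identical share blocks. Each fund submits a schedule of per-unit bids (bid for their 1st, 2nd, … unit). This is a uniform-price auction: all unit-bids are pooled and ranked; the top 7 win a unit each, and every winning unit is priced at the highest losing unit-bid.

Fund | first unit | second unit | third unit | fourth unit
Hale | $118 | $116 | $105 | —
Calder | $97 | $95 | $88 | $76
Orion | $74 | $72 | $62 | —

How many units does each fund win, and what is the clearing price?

Calder 4, Hale 3; clearing price $74

Merging the schedules and taking the best 7: 118 (Hale-1), 116 (Hale-2), 105 (Hale-3), 97 (Calder-1), 95 (Calder-2), 88 (Calder-3), 76 (Calder-4)
First bid not allocated: $74.
Allocation: Calder 4, Hale 3.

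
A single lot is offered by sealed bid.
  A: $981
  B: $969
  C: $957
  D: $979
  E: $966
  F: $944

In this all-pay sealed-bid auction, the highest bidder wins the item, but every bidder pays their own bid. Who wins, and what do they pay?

Rule: the highest bidder wins the item, but every bidder pays their own bid.
Sorting bids: 981 (A) > 979 (D) > 969 (B) > 966 (E) > 957 (C) > 944 (F)
A wins with the top bid; all bids are sunk regardless.

A pays $981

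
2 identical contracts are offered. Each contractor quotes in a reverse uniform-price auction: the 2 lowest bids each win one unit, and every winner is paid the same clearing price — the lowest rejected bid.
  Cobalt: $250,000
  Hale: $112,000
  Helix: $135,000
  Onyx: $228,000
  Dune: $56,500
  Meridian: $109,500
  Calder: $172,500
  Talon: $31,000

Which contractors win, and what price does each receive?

Talon, Dune; each is paid $109,500

Sorting: 31,000 (Talon), 56,500 (Dune), 109,500 (Meridian), 112,000 (Hale), …
Winners (2 units): Talon, Dune.
Lowest unsuccessful bid: $109,500 → clearing price.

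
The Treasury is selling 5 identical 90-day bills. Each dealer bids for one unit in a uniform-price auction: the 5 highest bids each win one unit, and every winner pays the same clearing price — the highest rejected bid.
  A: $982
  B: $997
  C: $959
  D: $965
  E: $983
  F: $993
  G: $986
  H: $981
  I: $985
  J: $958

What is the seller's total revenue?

Sorting: 997 (B), 993 (F), 986 (G), 985 (I), 983 (E), 982 (A), 981 (H), …
Winners (5 units): B, F, G, I, E.
First losing bid is A's $982, which sets the uniform price.
Total revenue = 5 × $982 = $4,910.

Total revenue: $4,910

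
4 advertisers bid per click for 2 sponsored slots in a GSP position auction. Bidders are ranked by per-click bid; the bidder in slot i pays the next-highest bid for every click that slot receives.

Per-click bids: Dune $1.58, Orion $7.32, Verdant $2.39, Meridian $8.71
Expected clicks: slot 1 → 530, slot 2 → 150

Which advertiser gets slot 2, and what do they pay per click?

Sorting advertisers: $8.71 (Meridian) > $7.32 (Orion) > $2.39 (Verdant) > …
Slot 2 goes to the second-ranked bidder, Orion, who pays the next bid down: $2.39/click.

Orion; $2.39 per click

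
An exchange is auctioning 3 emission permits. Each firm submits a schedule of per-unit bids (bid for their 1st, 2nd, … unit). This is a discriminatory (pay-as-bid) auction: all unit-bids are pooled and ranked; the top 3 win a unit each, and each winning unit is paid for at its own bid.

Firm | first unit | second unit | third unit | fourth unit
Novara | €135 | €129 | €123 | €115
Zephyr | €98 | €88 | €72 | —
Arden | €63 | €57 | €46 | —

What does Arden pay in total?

Pooled unit-bids ranked (top 3): 135 (Novara-1), 129 (Novara-2), 123 (Novara-3)
Next rejected bid: €115 (not a price — pay-as-bid).
Arden wins no units.

Arden pays €0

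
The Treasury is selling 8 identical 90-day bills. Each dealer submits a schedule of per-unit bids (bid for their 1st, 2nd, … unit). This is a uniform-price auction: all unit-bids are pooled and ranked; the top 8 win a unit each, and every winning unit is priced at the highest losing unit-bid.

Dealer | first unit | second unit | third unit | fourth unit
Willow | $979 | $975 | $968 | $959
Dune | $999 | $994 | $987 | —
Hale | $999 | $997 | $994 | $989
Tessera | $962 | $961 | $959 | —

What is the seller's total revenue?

Total revenue: $7,800

All unit-bids, highest first — top 8: 999 (Dune-1), 999 (Hale-1), 997 (Hale-2), 994 (Dune-2), 994 (Hale-3), 989 (Hale-4), 987 (Dune-3), 979 (Willow-1)
Highest rejected unit-bid = $975.
Allocation: Dune 3, Hale 4, Willow 1. Every unit priced at $975.
Revenue = 8 × 975 = $7,800.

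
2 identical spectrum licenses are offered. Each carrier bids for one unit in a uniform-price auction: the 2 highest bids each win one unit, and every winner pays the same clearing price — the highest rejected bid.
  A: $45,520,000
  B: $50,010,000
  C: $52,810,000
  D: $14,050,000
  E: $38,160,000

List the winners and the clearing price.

Bids ranked high→low: 52,810,000 (C), 50,010,000 (B), 45,520,000 (A), 38,160,000 (E), …
The 2 highest are C, B.
Clearing price = highest rejected bid = $45,520,000.

C, B; each pays $45,520,000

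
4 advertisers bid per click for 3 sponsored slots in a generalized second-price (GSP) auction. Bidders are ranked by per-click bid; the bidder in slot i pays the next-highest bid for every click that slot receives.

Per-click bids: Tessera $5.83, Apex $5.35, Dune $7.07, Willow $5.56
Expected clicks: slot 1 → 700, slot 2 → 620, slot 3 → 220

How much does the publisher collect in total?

Ranked by bid: $7.07 (Dune) > $5.83 (Tessera) > $5.56 (Willow) > $5.35 (Apex)
Slot 1: Dune pays $5.83 × 700 = $4081.00
Slot 2: Tessera pays $5.56 × 620 = $3447.20
Slot 3: Willow pays $5.35 × 220 = $1177.00
Total = $8705.20

Total revenue: $8705.20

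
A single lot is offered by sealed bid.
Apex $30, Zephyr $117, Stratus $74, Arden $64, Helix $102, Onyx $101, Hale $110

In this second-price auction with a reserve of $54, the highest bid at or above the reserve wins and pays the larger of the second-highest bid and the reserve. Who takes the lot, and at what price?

Bids in order: 117 (Zephyr) > 110 (Hale) > 102 (Helix) > 101 (Onyx) > 74 (Stratus) > 64 (Arden) > …
Highest eligible bid: Zephyr at $117.
Second-highest bid $110 exceeds the reserve $54 → payment $110.

Zephyr pays $110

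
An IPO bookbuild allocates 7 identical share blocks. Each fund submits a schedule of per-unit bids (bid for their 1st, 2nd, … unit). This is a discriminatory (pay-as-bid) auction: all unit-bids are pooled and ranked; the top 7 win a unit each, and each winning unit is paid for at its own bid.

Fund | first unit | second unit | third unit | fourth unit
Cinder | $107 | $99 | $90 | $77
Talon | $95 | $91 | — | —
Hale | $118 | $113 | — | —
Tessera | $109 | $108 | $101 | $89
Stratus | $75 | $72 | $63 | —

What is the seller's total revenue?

Total revenue: $755

Merging the schedules and taking the best 7: 118 (Hale-1), 113 (Hale-2), 109 (Tessera-1), 108 (Tessera-2), 107 (Cinder-1), 101 (Tessera-3), 99 (Cinder-2)
Next rejected bid: $95 (not a price — pay-as-bid).
Each winning unit pays its own bid.
Revenue = 118 + 113 + 109 + 108 + 107 + 101 + 99 = $755.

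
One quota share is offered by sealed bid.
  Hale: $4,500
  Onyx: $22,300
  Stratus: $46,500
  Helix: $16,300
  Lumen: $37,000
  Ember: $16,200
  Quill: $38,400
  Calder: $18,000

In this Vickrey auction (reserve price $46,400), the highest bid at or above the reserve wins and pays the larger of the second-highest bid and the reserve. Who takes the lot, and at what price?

Sorting bids: 46,500 (Stratus) > 38,400 (Quill) > 37,000 (Lumen) > 22,300 (Onyx) > 18,000 (Calder) > 16,300 (Helix) > …
Stratus has the top bid at or above the reserve ($46,500).
Second-highest bid $38,400 is below the reserve $46,400, so the reserve binds → payment $46,400.

Stratus pays $46,400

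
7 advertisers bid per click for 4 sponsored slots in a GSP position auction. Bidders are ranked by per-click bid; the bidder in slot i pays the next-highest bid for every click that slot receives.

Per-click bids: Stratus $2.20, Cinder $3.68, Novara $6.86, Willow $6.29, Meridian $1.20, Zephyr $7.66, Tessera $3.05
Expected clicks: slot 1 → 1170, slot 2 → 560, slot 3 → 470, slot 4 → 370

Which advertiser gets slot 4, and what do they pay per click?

Sorting advertisers: $7.66 (Zephyr) > $6.86 (Novara) > $6.29 (Willow) > $3.68 (Cinder) > $3.05 (Tessera) > …
Slot 4 goes to the fourth-ranked bidder, Cinder, who pays the next bid down: $3.05/click.

Cinder; $3.05 per click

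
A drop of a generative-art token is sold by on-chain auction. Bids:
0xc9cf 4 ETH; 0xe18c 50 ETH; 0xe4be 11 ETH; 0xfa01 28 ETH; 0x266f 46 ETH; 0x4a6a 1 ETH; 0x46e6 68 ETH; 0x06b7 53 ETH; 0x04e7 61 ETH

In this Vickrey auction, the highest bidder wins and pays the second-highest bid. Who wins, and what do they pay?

0x46e6 pays 61 ETH

Sorting bids: 68 (0x46e6) > 61 (0x04e7) > 53 (0x06b7) > 50 (0xe18c) > 46 (0x266f) > 28 (0xfa01) > …
0x46e6 is highest; pays the second-highest bid, 61 ETH.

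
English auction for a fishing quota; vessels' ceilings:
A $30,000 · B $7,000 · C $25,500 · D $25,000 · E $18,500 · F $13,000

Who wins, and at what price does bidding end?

A wins at $25,500

Limits ranked: 30,000 (A) > 25,500 (C) > 25,000 (D) > 18,500 (E) > 13,000 (F) > 7,000 (B)
Once the price passes $25,500, only A is left; the hammer falls at C's limit of $25,500.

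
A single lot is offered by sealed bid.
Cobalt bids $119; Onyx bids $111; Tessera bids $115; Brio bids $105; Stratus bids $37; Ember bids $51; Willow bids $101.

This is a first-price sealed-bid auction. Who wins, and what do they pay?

First-price sealed-bid auction: the highest bidder wins and pays their own bid.
Bids ranked: 119 (Cobalt) > 115 (Tessera) > 111 (Onyx) > 105 (Brio) > 101 (Willow) > 51 (Ember) > …
Cobalt has the highest bid and pays exactly that: $119.

Cobalt pays $119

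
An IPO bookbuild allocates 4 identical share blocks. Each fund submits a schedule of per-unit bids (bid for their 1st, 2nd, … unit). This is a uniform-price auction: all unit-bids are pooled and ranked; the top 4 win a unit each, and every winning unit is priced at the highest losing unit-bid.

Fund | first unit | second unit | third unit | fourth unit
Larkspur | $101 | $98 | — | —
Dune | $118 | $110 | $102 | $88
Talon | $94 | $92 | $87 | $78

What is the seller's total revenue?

Merging the schedules and taking the best 4: 118 (Dune-1), 110 (Dune-2), 102 (Dune-3), 101 (Larkspur-1)
The (k+1)-th unit-bid is $98.
Allocation: Dune 3, Larkspur 1. Every unit priced at $98.
Revenue = 4 × 98 = $392.

Total revenue: $392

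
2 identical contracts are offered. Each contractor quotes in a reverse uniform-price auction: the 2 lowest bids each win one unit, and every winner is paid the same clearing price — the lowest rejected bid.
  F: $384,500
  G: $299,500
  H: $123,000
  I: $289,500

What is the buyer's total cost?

Ordering the bids: 123,000 (H), 289,500 (I), 299,500 (G), 384,500 (F)
The 2 lowest are H, I.
Clearing price = lowest rejected bid = $299,500.
Total cost = 2 × $299,500 = $599,000.

Total cost: $599,000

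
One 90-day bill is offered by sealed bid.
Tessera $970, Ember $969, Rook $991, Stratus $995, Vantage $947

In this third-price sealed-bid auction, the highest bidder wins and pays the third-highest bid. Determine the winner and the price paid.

Third-price sealed-bid auction: the highest bidder wins and pays the third-highest bid.
Bids ranked: 995 (Stratus) > 991 (Rook) > 970 (Tessera) > 969 (Ember) > 947 (Vantage)
Stratus wins; payment is bid #3 in the ranking = $970.

Stratus pays $970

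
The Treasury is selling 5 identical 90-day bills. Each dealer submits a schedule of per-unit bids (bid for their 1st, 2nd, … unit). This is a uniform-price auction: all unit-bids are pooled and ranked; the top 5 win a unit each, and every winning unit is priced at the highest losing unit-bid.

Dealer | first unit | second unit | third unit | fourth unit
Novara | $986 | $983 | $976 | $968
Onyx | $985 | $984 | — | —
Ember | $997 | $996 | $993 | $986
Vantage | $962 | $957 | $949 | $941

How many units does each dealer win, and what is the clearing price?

Ember 4, Novara 1; clearing price $985

All unit-bids, highest first — top 5: 997 (Ember-1), 996 (Ember-2), 993 (Ember-3), 986 (Novara-1), 986 (Ember-4)
First bid not allocated: $985.
Allocation: Ember 4, Novara 1.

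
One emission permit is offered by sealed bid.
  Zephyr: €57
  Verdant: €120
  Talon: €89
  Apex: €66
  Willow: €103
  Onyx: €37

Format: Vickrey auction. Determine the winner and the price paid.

Rule: the highest bidder wins and pays the second-highest bid.
Bids ranked: 120 (Verdant) > 103 (Willow) > 89 (Talon) > 66 (Apex) > 57 (Zephyr) > 37 (Onyx)
Verdant is highest; pays the second-highest bid, €103.

Verdant pays €103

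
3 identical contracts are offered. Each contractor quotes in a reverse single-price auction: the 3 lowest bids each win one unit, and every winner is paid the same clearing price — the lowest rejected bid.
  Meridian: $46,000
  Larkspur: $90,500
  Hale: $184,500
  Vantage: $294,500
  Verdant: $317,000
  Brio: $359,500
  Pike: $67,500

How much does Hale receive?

Hale is paid $0

Bids ranked low→high: 46,000 (Meridian), 67,500 (Pike), 90,500 (Larkspur), 184,500 (Hale), 294,500 (Vantage), …
Lowest 3: Meridian, Pike, Larkspur.
Clearing price = lowest rejected bid = $184,500.
Hale does not win → is paid $0.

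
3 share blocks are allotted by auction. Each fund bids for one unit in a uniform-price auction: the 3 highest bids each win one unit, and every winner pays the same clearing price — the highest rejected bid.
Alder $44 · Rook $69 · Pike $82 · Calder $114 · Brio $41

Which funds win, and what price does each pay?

Calder, Pike, Rook; each pays $44

Sorting: 114 (Calder), 82 (Pike), 69 (Rook), 44 (Alder), 41 (Brio)
The 3 highest are Calder, Pike, Rook.
Highest unsuccessful bid: $44 → clearing price.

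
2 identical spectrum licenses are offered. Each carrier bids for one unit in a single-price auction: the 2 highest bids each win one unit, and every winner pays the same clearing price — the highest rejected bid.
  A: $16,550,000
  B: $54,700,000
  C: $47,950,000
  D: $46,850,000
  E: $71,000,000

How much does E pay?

Ordering the bids: 71,000,000 (E), 54,700,000 (B), 47,950,000 (C), 46,850,000 (D), …
The 2 highest are E, B.
First losing bid is C's $47,950,000, which sets the uniform price.
E wins → pays $47,950,000.

E pays $47,950,000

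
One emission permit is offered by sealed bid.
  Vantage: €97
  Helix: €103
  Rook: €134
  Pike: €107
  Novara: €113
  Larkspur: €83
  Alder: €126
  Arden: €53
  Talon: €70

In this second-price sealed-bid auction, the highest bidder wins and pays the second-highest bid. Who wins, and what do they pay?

Rook pays €126

Bids in order: 134 (Rook) > 126 (Alder) > 113 (Novara) > 107 (Pike) > 103 (Helix) > 97 (Vantage) > …
Second-price: Rook pays Alder's bid of €126.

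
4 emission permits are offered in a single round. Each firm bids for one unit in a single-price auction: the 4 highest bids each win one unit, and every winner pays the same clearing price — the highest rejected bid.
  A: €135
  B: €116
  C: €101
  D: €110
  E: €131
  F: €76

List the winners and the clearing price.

Sorting: 135 (A), 131 (E), 116 (B), 110 (D), 101 (C), 76 (F)
Winners (4 units): A, E, B, D.
Clearing price = highest rejected bid = €101.

A, E, B, D; each pays €101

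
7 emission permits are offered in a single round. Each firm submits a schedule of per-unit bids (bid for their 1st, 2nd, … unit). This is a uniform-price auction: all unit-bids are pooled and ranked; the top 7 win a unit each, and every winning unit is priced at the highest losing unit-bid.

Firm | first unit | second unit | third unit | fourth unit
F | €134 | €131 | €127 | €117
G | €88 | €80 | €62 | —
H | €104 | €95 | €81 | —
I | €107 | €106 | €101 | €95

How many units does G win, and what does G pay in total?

G: 0 units, pays €0

Merging the schedules and taking the best 7: 134 (F-1), 131 (F-2), 127 (F-3), 117 (F-4), 107 (I-1), 106 (I-2), 104 (H-1)
Highest rejected unit-bid = €101.
G wins 0 unit(s) at €101 each.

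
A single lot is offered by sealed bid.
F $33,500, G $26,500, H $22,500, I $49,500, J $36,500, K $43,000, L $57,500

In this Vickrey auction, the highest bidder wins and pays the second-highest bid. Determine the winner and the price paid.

L pays $49,500

Vickrey auction: the highest bidder wins and pays the second-highest bid.
Bids ranked: 57,500 (L) > 49,500 (I) > 43,000 (K) > 36,500 (J) > 33,500 (F) > 26,500 (G) > …
Second-price: L pays I's bid of $49,500.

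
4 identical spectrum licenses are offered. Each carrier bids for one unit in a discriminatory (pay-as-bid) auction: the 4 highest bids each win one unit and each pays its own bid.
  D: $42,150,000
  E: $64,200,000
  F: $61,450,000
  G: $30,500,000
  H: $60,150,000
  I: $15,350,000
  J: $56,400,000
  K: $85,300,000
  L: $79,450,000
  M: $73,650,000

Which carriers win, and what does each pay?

K $85,300,000, L $79,450,000, M $73,650,000, E $64,200,000

Sorting: 85,300,000 (K), 79,450,000 (L), 73,650,000 (M), 64,200,000 (E), 61,450,000 (F), 60,150,000 (H), …
Top 4: K, L, M, E.
Each winner pays its own bid: K $85,300,000, L $79,450,000, M $73,650,000, E $64,200,000.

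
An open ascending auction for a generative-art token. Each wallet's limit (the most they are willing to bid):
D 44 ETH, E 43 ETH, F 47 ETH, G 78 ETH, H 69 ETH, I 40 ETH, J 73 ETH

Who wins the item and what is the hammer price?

G wins at 73 ETH

Limits ranked: 78 (G) > 73 (J) > 69 (H) > 47 (F) > 44 (D) > 43 (E) > …
J is the last rival to drop out, at 73 ETH; G remains and wins at that price.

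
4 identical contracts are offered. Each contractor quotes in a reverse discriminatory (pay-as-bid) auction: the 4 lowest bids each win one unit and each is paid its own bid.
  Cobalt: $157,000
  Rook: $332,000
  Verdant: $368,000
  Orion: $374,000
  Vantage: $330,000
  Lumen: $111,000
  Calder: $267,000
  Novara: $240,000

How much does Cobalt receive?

Cobalt is paid $157,000

Sorting: 111,000 (Lumen), 157,000 (Cobalt), 240,000 (Novara), 267,000 (Calder), 330,000 (Vantage), 332,000 (Rook), …
Winners (4 units): Lumen, Cobalt, Novara, Calder.
Cobalt wins → own bid $157,000.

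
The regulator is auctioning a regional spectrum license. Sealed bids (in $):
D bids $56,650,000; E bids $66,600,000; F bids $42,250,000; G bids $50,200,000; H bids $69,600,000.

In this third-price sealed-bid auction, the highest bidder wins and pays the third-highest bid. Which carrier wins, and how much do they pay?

Sorting bids: 69,600,000 (H) > 66,600,000 (E) > 56,650,000 (D) > 50,200,000 (G) > 42,250,000 (F)
H is highest; pays the third-highest bid, $56,650,000.

H pays $56,650,000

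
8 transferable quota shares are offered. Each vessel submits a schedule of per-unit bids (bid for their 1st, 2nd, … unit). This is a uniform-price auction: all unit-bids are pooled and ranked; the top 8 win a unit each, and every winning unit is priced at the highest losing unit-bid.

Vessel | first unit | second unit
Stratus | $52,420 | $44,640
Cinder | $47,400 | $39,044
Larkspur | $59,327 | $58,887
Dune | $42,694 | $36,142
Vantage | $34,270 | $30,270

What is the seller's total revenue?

Total revenue: $274,160

Merging the schedules and taking the best 8: 59,327 (Larkspur-1), 58,887 (Larkspur-2), 52,420 (Stratus-1), 47,400 (Cinder-1), 44,640 (Stratus-2), 42,694 (Dune-1), 39,044 (Cinder-2), 36,142 (Dune-2)
First bid not allocated: $34,270.
Allocation: Cinder 2, Dune 2, Larkspur 2, Stratus 2. Every unit priced at $34,270.
Revenue = 8 × 34,270 = $274,160.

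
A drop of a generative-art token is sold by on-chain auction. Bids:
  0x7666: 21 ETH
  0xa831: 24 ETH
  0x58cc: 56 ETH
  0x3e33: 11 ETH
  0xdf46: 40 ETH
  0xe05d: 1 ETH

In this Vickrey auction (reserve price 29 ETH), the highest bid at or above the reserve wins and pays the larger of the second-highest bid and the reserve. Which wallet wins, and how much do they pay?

0x58cc pays 40 ETH

Rule: the highest bid at or above the reserve wins and pays the larger of the second-highest bid and the reserve.
Sorting bids: 56 (0x58cc) > 40 (0xdf46) > 24 (0xa831) > 21 (0x7666) > 11 (0x3e33) > 1 (0xe05d)
Highest eligible bid: 0x58cc at 56 ETH.
Second-highest bid 40 ETH exceeds the reserve 29 ETH → payment 40 ETH.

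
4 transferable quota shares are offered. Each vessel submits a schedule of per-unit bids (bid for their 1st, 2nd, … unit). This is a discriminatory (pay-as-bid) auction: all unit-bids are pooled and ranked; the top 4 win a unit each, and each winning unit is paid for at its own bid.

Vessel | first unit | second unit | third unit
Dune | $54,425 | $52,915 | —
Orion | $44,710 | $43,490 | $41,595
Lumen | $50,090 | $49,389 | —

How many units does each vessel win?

All unit-bids, highest first — top 4: 54,425 (Dune-1), 52,915 (Dune-2), 50,090 (Lumen-1), 49,389 (Lumen-2)
Next rejected bid: $44,710 (not a price — pay-as-bid).
Allocation: Dune 2, Lumen 2.

Dune 2, Lumen 2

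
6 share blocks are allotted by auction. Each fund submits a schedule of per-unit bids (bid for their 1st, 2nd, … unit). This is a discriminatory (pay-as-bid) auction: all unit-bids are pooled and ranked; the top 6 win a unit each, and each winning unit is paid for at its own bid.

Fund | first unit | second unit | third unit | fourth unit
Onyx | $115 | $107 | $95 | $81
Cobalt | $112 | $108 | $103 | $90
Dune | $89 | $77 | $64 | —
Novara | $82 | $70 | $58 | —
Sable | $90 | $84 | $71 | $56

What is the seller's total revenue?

Total revenue: $640

Merging the schedules and taking the best 6: 115 (Onyx-1), 112 (Cobalt-1), 108 (Cobalt-2), 107 (Onyx-2), 103 (Cobalt-3), 95 (Onyx-3)
Next rejected bid: $90 (not a price — pay-as-bid).
Each winning unit pays its own bid.
Revenue = 115 + 112 + 108 + 107 + 103 + 95 = $640.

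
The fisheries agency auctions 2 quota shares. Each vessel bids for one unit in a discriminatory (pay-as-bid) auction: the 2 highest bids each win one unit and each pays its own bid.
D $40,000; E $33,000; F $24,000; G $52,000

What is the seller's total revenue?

Total revenue: $92,000

Ordering the bids: 52,000 (G), 40,000 (D), 33,000 (E), 24,000 (F)
Winners (2 units): G, D.
Total revenue = 52,000 + 40,000 = $92,000.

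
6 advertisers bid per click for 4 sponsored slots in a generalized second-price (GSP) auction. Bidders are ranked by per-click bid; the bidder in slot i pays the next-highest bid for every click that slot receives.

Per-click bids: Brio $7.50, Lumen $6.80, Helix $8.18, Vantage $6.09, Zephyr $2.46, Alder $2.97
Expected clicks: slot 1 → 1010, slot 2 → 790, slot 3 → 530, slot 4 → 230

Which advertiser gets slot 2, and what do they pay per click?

Brio; $6.80 per click

Per-click bids in order: $8.18 (Helix) > $7.50 (Brio) > $6.80 (Lumen) > $6.09 (Vantage) > $2.97 (Alder) > …
Slot 2 goes to the second-ranked bidder, Brio, who pays the next bid down: $6.80/click.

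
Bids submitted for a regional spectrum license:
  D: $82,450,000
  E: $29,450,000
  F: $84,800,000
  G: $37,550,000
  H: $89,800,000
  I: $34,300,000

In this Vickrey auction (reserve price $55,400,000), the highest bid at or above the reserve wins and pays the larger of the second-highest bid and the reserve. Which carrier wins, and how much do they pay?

Sorting bids: 89,800,000 (H) > 84,800,000 (F) > 82,450,000 (D) > 37,550,000 (G) > 34,300,000 (I) > 29,450,000 (E)
Highest eligible bid: H at $89,800,000.
max(second-highest $84,800,000, reserve $55,400,000) = $84,800,000; the reserve does not bind.

H pays $84,800,000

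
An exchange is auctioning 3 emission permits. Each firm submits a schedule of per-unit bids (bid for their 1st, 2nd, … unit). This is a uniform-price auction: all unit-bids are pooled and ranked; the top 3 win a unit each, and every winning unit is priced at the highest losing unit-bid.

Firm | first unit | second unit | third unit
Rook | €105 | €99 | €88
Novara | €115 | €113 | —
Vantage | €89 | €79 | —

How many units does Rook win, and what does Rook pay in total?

All unit-bids, highest first — top 3: 115 (Novara-1), 113 (Novara-2), 105 (Rook-1)
First bid not allocated: €99.
Rook wins 1 unit(s) at €99 each.

Rook: 1 unit, pays €99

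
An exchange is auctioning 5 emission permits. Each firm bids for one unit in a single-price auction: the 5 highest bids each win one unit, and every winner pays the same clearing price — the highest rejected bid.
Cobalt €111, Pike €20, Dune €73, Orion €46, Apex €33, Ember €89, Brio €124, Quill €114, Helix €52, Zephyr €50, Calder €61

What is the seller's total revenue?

Total revenue: €305

Sorting: 124 (Brio), 114 (Quill), 111 (Cobalt), 89 (Ember), 73 (Dune), 61 (Calder), 52 (Helix), …
The 5 highest are Brio, Quill, Cobalt, Ember, Dune.
Highest unsuccessful bid: €61 → clearing price.
Total revenue = 5 × €61 = €305.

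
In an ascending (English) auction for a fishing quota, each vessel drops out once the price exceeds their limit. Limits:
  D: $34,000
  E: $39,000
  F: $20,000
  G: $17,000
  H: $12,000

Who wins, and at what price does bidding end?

E wins at $34,000

Rule: the price rises until one bidder remains; the winner pays the price at which the last rival dropped out.
Sorting limits: 39,000 (E) > 34,000 (D) > 20,000 (F) > 17,000 (G) > 12,000 (H)
Once the price passes $34,000, only E is left; the hammer falls at D's limit of $34,000.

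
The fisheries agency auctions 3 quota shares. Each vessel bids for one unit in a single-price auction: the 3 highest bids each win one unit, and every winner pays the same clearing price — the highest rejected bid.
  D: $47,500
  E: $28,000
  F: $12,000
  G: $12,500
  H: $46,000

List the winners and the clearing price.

Ordering the bids: 47,500 (D), 46,000 (H), 28,000 (E), 12,500 (G), 12,000 (F)
Winners (3 units): D, H, E.
Clearing price = highest rejected bid = $12,500.

D, H, E; each pays $12,500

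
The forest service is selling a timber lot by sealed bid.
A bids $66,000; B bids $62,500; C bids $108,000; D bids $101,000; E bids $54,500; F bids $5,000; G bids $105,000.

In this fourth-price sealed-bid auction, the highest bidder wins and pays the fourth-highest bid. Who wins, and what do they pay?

C pays $66,000

Fourth-price sealed-bid auction: the highest bidder wins and pays the fourth-highest bid.
Sorting bids: 108,000 (C) > 105,000 (G) > 101,000 (D) > 66,000 (A) > 62,500 (B) > 54,500 (E) > …
C is highest; pays the fourth-highest bid, $66,000.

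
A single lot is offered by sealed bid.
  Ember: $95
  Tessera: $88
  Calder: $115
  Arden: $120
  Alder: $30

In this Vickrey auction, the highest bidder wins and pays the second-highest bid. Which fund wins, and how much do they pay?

Vickrey auction: the highest bidder wins and pays the second-highest bid.
Bids ranked: 120 (Arden) > 115 (Calder) > 95 (Ember) > 88 (Tessera) > 30 (Alder)
Arden is highest; pays the second-highest bid, $115.

Arden pays $115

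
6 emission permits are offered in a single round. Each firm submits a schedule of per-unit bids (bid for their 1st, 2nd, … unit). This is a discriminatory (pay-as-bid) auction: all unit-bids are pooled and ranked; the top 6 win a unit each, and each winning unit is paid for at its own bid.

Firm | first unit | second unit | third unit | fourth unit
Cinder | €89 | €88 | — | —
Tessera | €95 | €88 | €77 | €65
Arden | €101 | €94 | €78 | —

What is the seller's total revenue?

Total revenue: €555

Merging the schedules and taking the best 6: 101 (Arden-1), 95 (Tessera-1), 94 (Arden-2), 89 (Cinder-1), 88 (Cinder-2), 88 (Tessera-2)
Next rejected bid: €78 (not a price — pay-as-bid).
Each winning unit pays its own bid.
Revenue = 101 + 95 + 94 + 89 + 88 + 88 = €555.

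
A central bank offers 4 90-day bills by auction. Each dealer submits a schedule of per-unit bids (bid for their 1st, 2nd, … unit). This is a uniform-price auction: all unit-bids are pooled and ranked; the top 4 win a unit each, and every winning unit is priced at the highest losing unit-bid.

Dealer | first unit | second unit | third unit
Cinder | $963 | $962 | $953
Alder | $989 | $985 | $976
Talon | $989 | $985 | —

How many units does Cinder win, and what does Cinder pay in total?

All unit-bids, highest first — top 4: 989 (Alder-1), 989 (Talon-1), 985 (Alder-2), 985 (Talon-2)
The (k+1)-th unit-bid is $976.
Cinder wins 0 unit(s) at $976 each.

Cinder: 0 units, pays $0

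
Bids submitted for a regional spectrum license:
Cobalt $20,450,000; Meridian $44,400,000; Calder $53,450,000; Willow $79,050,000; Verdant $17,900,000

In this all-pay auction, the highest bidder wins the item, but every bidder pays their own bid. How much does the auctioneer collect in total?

Total revenue: $215,250,000

Bids in order: 79,050,000 (Willow) > 53,450,000 (Calder) > 44,400,000 (Meridian) > 20,450,000 (Cobalt) > 17,900,000 (Verdant)
Every bidder forfeits their bid regardless of winning.
Revenue = 20,450,000 + 44,400,000 + 53,450,000 + 79,050,000 + 17,900,000 = $215,250,000.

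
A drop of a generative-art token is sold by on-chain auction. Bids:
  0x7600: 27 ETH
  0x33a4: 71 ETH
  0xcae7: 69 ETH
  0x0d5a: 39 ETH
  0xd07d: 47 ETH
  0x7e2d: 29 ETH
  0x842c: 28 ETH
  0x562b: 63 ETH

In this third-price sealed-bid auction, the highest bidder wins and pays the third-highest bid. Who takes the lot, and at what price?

0x33a4 pays 63 ETH

Bids ranked: 71 (0x33a4) > 69 (0xcae7) > 63 (0x562b) > 47 (0xd07d) > 39 (0x0d5a) > 29 (0x7e2d) > …
0x33a4 wins; payment is bid #3 in the ranking = 63 ETH.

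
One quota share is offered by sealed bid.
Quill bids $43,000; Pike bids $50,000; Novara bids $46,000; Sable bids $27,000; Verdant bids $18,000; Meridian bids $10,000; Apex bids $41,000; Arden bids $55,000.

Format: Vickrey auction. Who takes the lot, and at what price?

Bids ranked: 55,000 (Arden) > 50,000 (Pike) > 46,000 (Novara) > 43,000 (Quill) > 41,000 (Apex) > 27,000 (Sable) > …
Second-price: Arden pays Pike's bid of $50,000.

Arden pays $50,000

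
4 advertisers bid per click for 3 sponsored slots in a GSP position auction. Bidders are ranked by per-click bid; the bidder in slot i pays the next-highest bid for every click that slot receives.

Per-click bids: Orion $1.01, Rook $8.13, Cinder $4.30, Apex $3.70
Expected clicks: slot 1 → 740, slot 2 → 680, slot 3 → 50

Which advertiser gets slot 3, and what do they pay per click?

Apex; $1.01 per click

Sorting advertisers: $8.13 (Rook) > $4.30 (Cinder) > $3.70 (Apex) > $1.01 (Orion)
Slot 3 goes to the third-ranked bidder, Apex, who pays the next bid down: $1.01/click.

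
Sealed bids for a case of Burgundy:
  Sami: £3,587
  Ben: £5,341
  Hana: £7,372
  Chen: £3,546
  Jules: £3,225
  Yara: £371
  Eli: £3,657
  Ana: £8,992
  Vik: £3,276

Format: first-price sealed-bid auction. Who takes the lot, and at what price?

Ana pays £8,992

Rule: the highest bidder wins and pays their own bid.
Bids in order: 8,992 (Ana) > 7,372 (Hana) > 5,341 (Ben) > 3,657 (Eli) > 3,587 (Sami) > 3,546 (Chen) > …
Ana is highest → pays own bid, £8,992.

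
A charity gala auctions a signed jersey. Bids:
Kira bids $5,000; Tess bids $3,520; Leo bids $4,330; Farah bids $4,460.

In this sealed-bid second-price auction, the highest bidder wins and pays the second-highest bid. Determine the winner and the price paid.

Kira pays $4,460

Bids in order: 5,000 (Kira) > 4,460 (Farah) > 4,330 (Leo) > 3,520 (Tess)
Kira is highest; pays the second-highest bid, $4,460.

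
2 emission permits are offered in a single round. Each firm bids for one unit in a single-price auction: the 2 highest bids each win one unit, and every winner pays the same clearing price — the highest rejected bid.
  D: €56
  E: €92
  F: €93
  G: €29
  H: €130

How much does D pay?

Sorting: 130 (H), 93 (F), 92 (E), 56 (D), …
The 2 highest are H, F.
First losing bid is E's €92, which sets the uniform price.
D does not win → pays €0.

D pays €0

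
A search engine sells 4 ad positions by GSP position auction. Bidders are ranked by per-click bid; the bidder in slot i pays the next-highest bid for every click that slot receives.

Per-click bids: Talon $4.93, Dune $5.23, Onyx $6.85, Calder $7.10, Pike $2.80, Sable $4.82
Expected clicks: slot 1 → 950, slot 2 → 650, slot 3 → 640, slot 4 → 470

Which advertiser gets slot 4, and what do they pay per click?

Talon; $4.82 per click

Per-click bids in order: $7.10 (Calder) > $6.85 (Onyx) > $5.23 (Dune) > $4.93 (Talon) > $4.82 (Sable) > …
Slot 4 goes to the fourth-ranked bidder, Talon, who pays the next bid down: $4.82/click.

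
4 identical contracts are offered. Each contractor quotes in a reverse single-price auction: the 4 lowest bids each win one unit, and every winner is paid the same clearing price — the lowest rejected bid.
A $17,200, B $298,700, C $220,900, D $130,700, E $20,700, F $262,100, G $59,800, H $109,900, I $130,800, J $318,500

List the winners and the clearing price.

Ordering the bids: 17,200 (A), 20,700 (E), 59,800 (G), 109,900 (H), 130,700 (D), 130,800 (I), …
Lowest 4: A, E, G, H.
Lowest unsuccessful bid: $130,700 → clearing price.

A, E, G, H; each is paid $130,700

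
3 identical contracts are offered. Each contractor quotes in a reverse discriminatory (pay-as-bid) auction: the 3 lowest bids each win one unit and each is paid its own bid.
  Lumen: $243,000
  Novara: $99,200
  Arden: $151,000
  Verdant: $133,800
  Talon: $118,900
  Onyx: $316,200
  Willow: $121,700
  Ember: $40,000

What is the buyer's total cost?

Total cost: $258,100

Ordering the bids: 40,000 (Ember), 99,200 (Novara), 118,900 (Talon), 121,700 (Willow), 133,800 (Verdant), …
The 3 lowest are Ember, Novara, Talon.
Total cost = 40,000 + 99,200 + 118,900 = $258,100.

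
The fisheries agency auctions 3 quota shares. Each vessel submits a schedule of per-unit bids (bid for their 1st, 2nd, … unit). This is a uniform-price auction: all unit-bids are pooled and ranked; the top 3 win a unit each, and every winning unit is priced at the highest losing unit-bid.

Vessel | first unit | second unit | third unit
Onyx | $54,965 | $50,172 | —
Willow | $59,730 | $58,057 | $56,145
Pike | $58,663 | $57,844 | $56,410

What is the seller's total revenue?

All unit-bids, highest first — top 3: 59,730 (Willow-1), 58,663 (Pike-1), 58,057 (Willow-2)
The (k+1)-th unit-bid is $57,844.
Allocation: Pike 1, Willow 2. Every unit priced at $57,844.
Revenue = 3 × 57,844 = $173,532.

Total revenue: $173,532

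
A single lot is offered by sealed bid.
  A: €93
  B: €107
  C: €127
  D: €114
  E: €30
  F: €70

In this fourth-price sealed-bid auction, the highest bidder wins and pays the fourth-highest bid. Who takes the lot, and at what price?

Bids in order: 127 (C) > 114 (D) > 107 (B) > 93 (A) > 70 (F) > 30 (E)
C wins; payment is bid #4 in the ranking = €93.

C pays €93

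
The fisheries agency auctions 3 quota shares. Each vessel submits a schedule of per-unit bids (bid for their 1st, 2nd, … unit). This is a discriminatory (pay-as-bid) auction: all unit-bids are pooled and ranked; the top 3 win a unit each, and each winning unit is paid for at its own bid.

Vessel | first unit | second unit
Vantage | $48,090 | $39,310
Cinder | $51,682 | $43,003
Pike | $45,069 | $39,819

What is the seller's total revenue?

Pooled unit-bids ranked (top 3): 51,682 (Cinder-1), 48,090 (Vantage-1), 45,069 (Pike-1)
Next rejected bid: $43,003 (not a price — pay-as-bid).
Each winning unit pays its own bid.
Revenue = 51,682 + 48,090 + 45,069 = $144,841.

Total revenue: $144,841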